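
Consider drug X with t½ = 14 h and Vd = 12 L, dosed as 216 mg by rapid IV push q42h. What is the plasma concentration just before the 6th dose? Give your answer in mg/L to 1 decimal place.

f = (1/2)^(τ/t½) = (1/2)^(42/14) ≈ 0.1250.
C₀ = D/Vd = 216/12 ≈ 18.000 mg/L.
Before the 6th dose, 5 doses have been given. Superposition: Cmin = C₀·(f + f² + … + f^5).
≈ 18.000 × (0.1250 + 0.0156 + 0.0020 + 0.0002 + 0.0000) ≈ 18.000 × 0.1428 ≈ 2.570 mg/L.

2.6 mg/L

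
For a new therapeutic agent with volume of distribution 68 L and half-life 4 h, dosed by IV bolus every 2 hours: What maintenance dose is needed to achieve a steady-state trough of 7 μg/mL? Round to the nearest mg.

197 mg

τ/t½ = 2/4 ≈ 0.5, so f = (1/2)^(2/4) ≈ 0.707107.
Cmin,ss = (D/Vd)·f/(1−f), so D = Cmin,ss·Vd·(1−f)/f.
D = 7 × 68 × (1−f)/f ≈ 7 × 68 × 0.41421 ≈ 197.16 mg.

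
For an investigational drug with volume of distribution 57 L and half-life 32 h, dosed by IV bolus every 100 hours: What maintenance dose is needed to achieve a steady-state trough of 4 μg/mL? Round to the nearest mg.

1761 mg

τ/t½ = 100/32 ≈ 3.125, so f = (1/2)^(100/32) ≈ 0.114626.
Cmin,ss = (D/Vd)·f/(1−f), so D = Cmin,ss·Vd·(1−f)/f.
D = 4 × 57 × (1−f)/f ≈ 4 × 57 × 7.72402 ≈ 1761.08 mg.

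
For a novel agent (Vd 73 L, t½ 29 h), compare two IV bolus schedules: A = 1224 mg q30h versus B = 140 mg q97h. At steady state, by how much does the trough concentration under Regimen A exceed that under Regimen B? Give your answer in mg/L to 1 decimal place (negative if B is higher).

15.8 mg/L

Regimen A: f = (1/2)^(30/29) ≈ 0.4882; Cmin,ss = (1224/73)·f/(1−f) ≈ 15.994 mg/L.
Regimen B: f = (1/2)^(97/29) ≈ 0.0984; Cmin,ss = (140/73)·f/(1−f) ≈ 0.209 mg/L.
Difference ≈ 15.994 − 0.209 ≈ 15.785 mg/L.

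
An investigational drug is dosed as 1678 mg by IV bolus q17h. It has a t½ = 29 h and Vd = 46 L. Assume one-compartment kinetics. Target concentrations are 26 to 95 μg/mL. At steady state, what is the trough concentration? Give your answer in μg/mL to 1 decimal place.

Over one 17-h interval, 17/29 ≈ 0.58621 half-lives elapse, leaving f ≈ 0.6661 of each dose.
Accumulation ratio R = 1/(1 − f) ≈ 1/0.3339 ≈ 2.9949.
Each bolus raises the concentration by D/Vd = 1678/46 ≈ 36.478 μg/mL.
Cmax,ss = C₀/(1 − f) ≈ 36.478/0.3339 ≈ 109.248 μg/mL.
One interval later, Cmin,ss = Cmax,ss·e^(−kτ) ≈ 109.248 × 0.6661 ≈ 72.770 μg/mL.
Trough 72.8 μg/mL vs MEC 26 μg/mL: adequate.

72.8 μg/mL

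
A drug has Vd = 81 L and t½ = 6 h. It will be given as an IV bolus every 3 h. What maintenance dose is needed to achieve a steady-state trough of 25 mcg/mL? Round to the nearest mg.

τ/t½ = 3/6 ≈ 0.5, so f = (1/2)^(3/6) ≈ 0.707107.
Cmin,ss = (D/Vd)·f/(1−f), so D = Cmin,ss·Vd·(1−f)/f.
D = 25 × 81 × (1−f)/f ≈ 25 × 81 × 0.41421 ≈ 838.78 mg.

839 mg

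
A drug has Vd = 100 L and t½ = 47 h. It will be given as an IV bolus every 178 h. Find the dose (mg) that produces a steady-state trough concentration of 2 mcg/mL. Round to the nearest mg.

2561 mg

τ/t½ = 178/47 ≈ 3.7872, so f = (1/2)^(178/47) ≈ 0.072432.
Cmin,ss = (D/Vd)·f/(1−f), so D = Cmin,ss·Vd·(1−f)/f.
D = 2 × 100 × (1−f)/f ≈ 2 × 100 × 12.80605 ≈ 2561.21 mg.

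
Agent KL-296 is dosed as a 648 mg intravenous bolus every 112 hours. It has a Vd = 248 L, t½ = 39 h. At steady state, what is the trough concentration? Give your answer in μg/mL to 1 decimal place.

Over one 112-h interval, 112/39 ≈ 2.8718 half-lives elapse, leaving f ≈ 0.1366 of each dose.
At steady state, accumulation factor R = 1/(1 − e^(−kτ)) ≈ 1.1582.
Each bolus raises the concentration by D/Vd = 648/248 ≈ 2.613 μg/mL.
Cmax,ss = C₀/(1 − f) ≈ 2.613/0.8634 ≈ 3.026 μg/mL.
Steady-state trough Cmin,ss = Cmax,ss·f ≈ 3.026 × 0.1366 ≈ 0.413 μg/mL.

0.4 μg/mL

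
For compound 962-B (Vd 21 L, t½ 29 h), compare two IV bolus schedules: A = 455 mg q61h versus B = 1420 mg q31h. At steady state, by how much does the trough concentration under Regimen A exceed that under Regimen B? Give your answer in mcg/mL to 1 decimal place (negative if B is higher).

Regimen A: f = (1/2)^(61/29) ≈ 0.2327; Cmin,ss = (455/21)·f/(1−f) ≈ 6.571 mcg/mL.
Regimen B: f = (1/2)^(31/29) ≈ 0.4767; Cmin,ss = (1420/21)·f/(1−f) ≈ 61.598 mcg/mL.
Difference ≈ 6.571 − 61.598 ≈ -55.027 mcg/mL.

-55.0 mcg/mL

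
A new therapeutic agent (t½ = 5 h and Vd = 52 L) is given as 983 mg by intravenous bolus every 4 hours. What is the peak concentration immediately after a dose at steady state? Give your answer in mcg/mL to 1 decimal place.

44.4 mcg/mL

Over one 4-h interval, 4/5 ≈ 0.8 half-lives elapse, leaving f ≈ 0.5743 of each dose.
Accumulation ratio R = 1/(1 − f) ≈ 1/0.4257 ≈ 2.3491.
Each bolus raises the concentration by D/Vd = 983/52 ≈ 18.904 mcg/mL.
Steady-state peak Cmax,ss = C₀·R ≈ 18.904 × 2.3491 ≈ 44.407 mcg/mL.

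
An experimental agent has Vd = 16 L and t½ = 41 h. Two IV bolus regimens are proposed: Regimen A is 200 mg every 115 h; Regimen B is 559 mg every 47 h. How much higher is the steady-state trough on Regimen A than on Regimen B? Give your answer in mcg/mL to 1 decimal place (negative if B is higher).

-26.7 mcg/mL

Regimen A: f = (1/2)^(115/41) ≈ 0.1431; Cmin,ss = (200/16)·f/(1−f) ≈ 2.087 mcg/mL.
Regimen B: f = (1/2)^(47/41) ≈ 0.4518; Cmin,ss = (559/16)·f/(1−f) ≈ 28.794 mcg/mL.
Difference ≈ 2.087 − 28.794 ≈ -26.707 mcg/mL.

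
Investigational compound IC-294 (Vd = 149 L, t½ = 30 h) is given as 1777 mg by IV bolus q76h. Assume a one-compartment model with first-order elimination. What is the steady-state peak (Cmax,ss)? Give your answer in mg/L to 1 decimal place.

14.4 mg/L

Over one 76-h interval, 76/30 ≈ 2.5333 half-lives elapse, leaving f ≈ 0.1727 of each dose.
At steady state, accumulation factor R = 1/(1 − e^(−kτ)) ≈ 1.2088.
Single-dose peak C₀ = D/Vd = 1777/149 ≈ 11.926 mg/L.
Steady-state peak Cmax,ss = C₀·R ≈ 11.926 × 1.2088 ≈ 14.416 mg/L.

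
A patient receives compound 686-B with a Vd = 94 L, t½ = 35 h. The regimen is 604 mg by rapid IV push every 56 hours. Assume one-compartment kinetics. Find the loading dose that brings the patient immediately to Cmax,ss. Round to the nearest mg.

f = (1/2)^(56/35) ≈ 0.329877; accumulation ratio R = 1/(1−f) ≈ 1.49226.
Loading dose to hit Cmax,ss on first dose: D_load = D_maint·R ≈ 604 × 1.49226 ≈ 901.33 mg.

901 mg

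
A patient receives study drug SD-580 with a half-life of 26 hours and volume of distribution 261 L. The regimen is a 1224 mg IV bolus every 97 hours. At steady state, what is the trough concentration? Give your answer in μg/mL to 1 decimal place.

k = ln2/t½ = ln2/26 ≈ 0.026660 h⁻¹; fraction remaining f = e^(−kτ) = e^(−0.026660×97) ≈ 0.0753.
Each bolus raises the concentration by D/Vd = 1224/261 ≈ 4.690 μg/mL.
Steady-state trough Cmin,ss = C₀·f/(1−f) ≈ 4.690 × 0.0753/0.9247 ≈ 0.382 μg/mL.

0.4 μg/mL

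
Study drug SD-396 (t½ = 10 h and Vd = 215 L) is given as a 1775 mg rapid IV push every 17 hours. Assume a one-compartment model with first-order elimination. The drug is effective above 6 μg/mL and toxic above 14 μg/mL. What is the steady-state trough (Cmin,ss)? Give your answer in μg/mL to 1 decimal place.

3.7 μg/mL

τ/t½ = 17/10 ≈ 1.7, so fraction remaining f = (1/2)^(17/10) ≈ 0.3078.
Each bolus raises the concentration by D/Vd = 1775/215 ≈ 8.256 μg/mL.
Steady-state trough Cmin,ss = C₀·f/(1−f) ≈ 8.256 × 0.3078/0.6922 ≈ 3.671 μg/mL.
Trough 3.7 μg/mL vs MEC 6 μg/mL: subtherapeutic.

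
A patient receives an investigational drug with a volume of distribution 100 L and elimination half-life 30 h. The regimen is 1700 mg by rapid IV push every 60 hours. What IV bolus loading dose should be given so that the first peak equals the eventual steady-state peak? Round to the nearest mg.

f = (1/2)^(60/30) ≈ 0.250000; accumulation ratio R = 1/(1−f) ≈ 1.33333.
Loading dose to hit Cmax,ss on first dose: D_load = D_maint·R ≈ 1700 × 1.33333 ≈ 2266.66 mg.

2267 mg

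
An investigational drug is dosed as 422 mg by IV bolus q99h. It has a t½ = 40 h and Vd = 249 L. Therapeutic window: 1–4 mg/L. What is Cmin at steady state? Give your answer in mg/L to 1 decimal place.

Over one 99-h interval, 99/40 ≈ 2.475 half-lives elapse, leaving f ≈ 0.1799 of each dose.
Accumulation ratio R = 1/(1 − f) ≈ 1/0.8201 ≈ 1.2194.
Single-dose peak C₀ = D/Vd = 422/249 ≈ 1.695 mg/L.
Steady-state peak Cmax,ss = C₀·R ≈ 1.695 × 1.2194 ≈ 2.067 mg/L.
Steady-state trough Cmin,ss = Cmax,ss·f ≈ 2.067 × 0.1799 ≈ 0.372 mg/L.
Trough 0.4 mg/L vs MEC 1 mg/L: subtherapeutic.

0.4 mg/L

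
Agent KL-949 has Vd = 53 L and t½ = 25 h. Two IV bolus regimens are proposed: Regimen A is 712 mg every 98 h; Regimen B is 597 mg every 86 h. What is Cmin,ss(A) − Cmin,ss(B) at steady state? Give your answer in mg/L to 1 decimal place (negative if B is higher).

Regimen A: f = (1/2)^(98/25) ≈ 0.0661; Cmin,ss = (712/53)·f/(1−f) ≈ 0.951 mg/L.
Regimen B: f = (1/2)^(86/25) ≈ 0.0921; Cmin,ss = (597/53)·f/(1−f) ≈ 1.143 mg/L.
Difference ≈ 0.951 − 1.143 ≈ -0.192 mg/L.

-0.2 mg/L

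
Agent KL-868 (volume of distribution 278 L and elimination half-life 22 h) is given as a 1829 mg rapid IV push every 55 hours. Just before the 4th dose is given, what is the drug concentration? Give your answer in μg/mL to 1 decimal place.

1.4 μg/mL

f = (1/2)^(τ/t½) = (1/2)^(55/22) ≈ 0.1768.
C₀ = D/Vd = 1829/278 ≈ 6.579 μg/mL.
Before the 4th dose, 3 doses have been given. Superposition: Cmin = C₀·(f + f² + … + f^3).
≈ 6.579 × (0.1768 + 0.0313 + 0.0055) ≈ 6.579 × 0.2136 ≈ 1.405 μg/mL.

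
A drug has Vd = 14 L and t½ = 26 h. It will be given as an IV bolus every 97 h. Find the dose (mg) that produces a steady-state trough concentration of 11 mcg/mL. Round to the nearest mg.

1891 mg

τ/t½ = 97/26 ≈ 3.7308, so f = (1/2)^(97/26) ≈ 0.075323.
Cmin,ss = (D/Vd)·f/(1−f), so D = Cmin,ss·Vd·(1−f)/f.
D = 11 × 14 × (1−f)/f ≈ 11 × 14 × 12.27616 ≈ 1890.53 mg.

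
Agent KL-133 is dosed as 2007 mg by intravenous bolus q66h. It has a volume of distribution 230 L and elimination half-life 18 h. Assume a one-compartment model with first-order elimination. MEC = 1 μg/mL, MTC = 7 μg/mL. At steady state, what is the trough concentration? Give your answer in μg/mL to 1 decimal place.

0.7 μg/mL

k = ln2/t½ = ln2/18 ≈ 0.038508 h⁻¹; fraction remaining f = e^(−kτ) = e^(−0.038508×66) ≈ 0.0787.
Single-dose peak C₀ = D/Vd = 2007/230 ≈ 8.726 μg/mL.
Steady-state trough Cmin,ss = C₀·f/(1−f) ≈ 8.726 × 0.0787/0.9213 ≈ 0.745 μg/mL.
Trough 0.7 μg/mL vs MEC 1 μg/mL: subtherapeutic.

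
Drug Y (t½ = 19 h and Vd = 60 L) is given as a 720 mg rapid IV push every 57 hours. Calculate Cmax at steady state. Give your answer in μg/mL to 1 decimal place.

13.7 μg/mL

τ = 57 h = 3 half-lives, so f = (1/2)^3 = 0.125.
Accumulation ratio R = 1/(1 − f) = 1/0.875 = 8/7.
Single-dose peak C₀ = D/Vd = 720/60 = 12 μg/mL.
Steady-state peak Cmax,ss = C₀·R = 12 × 8/7 ≈ 13.714 μg/mL.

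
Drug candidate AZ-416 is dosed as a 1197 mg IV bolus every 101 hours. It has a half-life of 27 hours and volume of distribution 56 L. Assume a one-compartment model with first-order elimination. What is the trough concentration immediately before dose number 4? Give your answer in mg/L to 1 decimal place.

f = (1/2)^(τ/t½) = (1/2)^(101/27) ≈ 0.0748.
C₀ = D/Vd = 1197/56 ≈ 21.375 mg/L.
Before the 4th dose, 3 doses have been given. Superposition: Cmin = C₀·(f + f² + … + f^3).
≈ 21.375 × (0.0748 + 0.0056 + 0.0004) ≈ 21.375 × 0.0808 ≈ 1.727 mg/L.

1.7 mg/L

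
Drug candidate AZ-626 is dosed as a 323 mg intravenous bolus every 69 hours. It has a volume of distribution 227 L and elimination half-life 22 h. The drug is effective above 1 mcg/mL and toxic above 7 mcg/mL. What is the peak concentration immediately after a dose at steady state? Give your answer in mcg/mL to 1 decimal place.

Over one 69-h interval, 69/22 ≈ 3.1364 half-lives elapse, leaving f ≈ 0.1137 of each dose.
Accumulation ratio R = 1/(1 − f) ≈ 1/0.8863 ≈ 1.1283.
Single-dose peak C₀ = D/Vd = 323/227 ≈ 1.423 mcg/mL.
Steady-state peak Cmax,ss = C₀·R ≈ 1.423 × 1.1283 ≈ 1.606 mcg/mL.
Peak 1.6 mcg/mL vs MTC 7 mcg/mL: below toxic threshold.

1.6 mcg/mL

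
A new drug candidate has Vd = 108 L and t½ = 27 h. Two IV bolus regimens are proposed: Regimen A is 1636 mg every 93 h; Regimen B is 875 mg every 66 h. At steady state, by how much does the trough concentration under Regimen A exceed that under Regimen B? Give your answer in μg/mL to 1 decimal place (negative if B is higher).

Regimen A: f = (1/2)^(93/27) ≈ 0.0919; Cmin,ss = (1636/108)·f/(1−f) ≈ 1.533 μg/mL.
Regimen B: f = (1/2)^(66/27) ≈ 0.1837; Cmin,ss = (875/108)·f/(1−f) ≈ 1.823 μg/mL.
Difference ≈ 1.533 − 1.823 ≈ -0.290 μg/mL.

-0.3 μg/mL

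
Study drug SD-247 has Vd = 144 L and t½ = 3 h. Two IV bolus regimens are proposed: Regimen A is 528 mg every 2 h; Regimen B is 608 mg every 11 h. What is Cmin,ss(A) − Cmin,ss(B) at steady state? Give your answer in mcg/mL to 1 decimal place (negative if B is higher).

5.9 mcg/mL

Regimen A: f = (1/2)^(2/3) ≈ 0.6300; Cmin,ss = (528/144)·f/(1−f) ≈ 6.243 mcg/mL.
Regimen B: f = (1/2)^(11/3) ≈ 0.0787; Cmin,ss = (608/144)·f/(1−f) ≈ 0.361 mcg/mL.
Difference ≈ 6.243 − 0.361 ≈ 5.882 mcg/mL.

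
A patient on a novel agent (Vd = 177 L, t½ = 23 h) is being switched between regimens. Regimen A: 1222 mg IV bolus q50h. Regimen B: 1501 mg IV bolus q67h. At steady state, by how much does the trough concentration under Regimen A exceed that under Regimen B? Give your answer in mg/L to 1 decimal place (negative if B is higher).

Regimen A: f = (1/2)^(50/23) ≈ 0.2216; Cmin,ss = (1222/177)·f/(1−f) ≈ 1.965 mg/L.
Regimen B: f = (1/2)^(67/23) ≈ 0.1328; Cmin,ss = (1501/177)·f/(1−f) ≈ 1.299 mg/L.
Difference ≈ 1.965 − 1.299 ≈ 0.666 mg/L.

0.7 mg/L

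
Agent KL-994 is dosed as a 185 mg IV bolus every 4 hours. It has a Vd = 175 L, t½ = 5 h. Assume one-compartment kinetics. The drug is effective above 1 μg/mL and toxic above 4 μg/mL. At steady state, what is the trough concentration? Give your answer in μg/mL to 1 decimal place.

1.4 μg/mL

τ/t½ = 4/5 ≈ 0.8, so fraction remaining f = (1/2)^(4/5) ≈ 0.5743.
At steady state, accumulation factor R = 1/(1 − e^(−kτ)) ≈ 2.3491.
Each bolus raises the concentration by D/Vd = 185/175 ≈ 1.057 μg/mL.
Cmax,ss = C₀/(1 − f) ≈ 1.057/0.4257 ≈ 2.483 μg/mL.
Steady-state trough Cmin,ss = Cmax,ss·f ≈ 2.483 × 0.5743 ≈ 1.426 μg/mL.
Trough 1.4 μg/mL vs MEC 1 μg/mL: adequate.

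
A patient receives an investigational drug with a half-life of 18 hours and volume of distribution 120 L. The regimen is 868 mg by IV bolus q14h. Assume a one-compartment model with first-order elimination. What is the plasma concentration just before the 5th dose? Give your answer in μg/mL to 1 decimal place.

9.0 μg/mL

f = (1/2)^(τ/t½) = (1/2)^(14/18) ≈ 0.5833.
C₀ = D/Vd = 868/120 ≈ 7.233 μg/mL.
Before the 5th dose, 4 doses have been given. Superposition: Cmin = C₀·(f + f² + … + f^4).
≈ 7.233 × (0.5833 + 0.3402 + 0.1985 + 0.1158) ≈ 7.233 × 1.2378 ≈ 8.953 μg/mL.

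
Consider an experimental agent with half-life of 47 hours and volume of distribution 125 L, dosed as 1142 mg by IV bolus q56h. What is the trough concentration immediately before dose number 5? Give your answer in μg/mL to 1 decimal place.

f = (1/2)^(τ/t½) = (1/2)^(56/47) ≈ 0.4379.
C₀ = D/Vd = 1142/125 ≈ 9.136 μg/mL.
Before the 5th dose, 4 doses have been given. Superposition: Cmin = C₀·(f + f² + … + f^4).
≈ 9.136 × (0.4379 + 0.1918 + 0.0840 + 0.0368) ≈ 9.136 × 0.7505 ≈ 6.857 μg/mL.

6.9 μg/mL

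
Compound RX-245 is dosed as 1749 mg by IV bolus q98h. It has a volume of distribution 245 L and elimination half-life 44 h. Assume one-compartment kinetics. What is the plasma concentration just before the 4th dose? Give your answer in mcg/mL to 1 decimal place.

f = (1/2)^(τ/t½) = (1/2)^(98/44) ≈ 0.2136.
C₀ = D/Vd = 1749/245 ≈ 7.139 mcg/mL.
Before the 4th dose, 3 doses have been given. Superposition: Cmin = C₀·(f + f² + … + f^3).
≈ 7.139 × (0.2136 + 0.0456 + 0.0097) ≈ 7.139 × 0.2689 ≈ 1.920 mcg/mL.

1.9 mcg/mL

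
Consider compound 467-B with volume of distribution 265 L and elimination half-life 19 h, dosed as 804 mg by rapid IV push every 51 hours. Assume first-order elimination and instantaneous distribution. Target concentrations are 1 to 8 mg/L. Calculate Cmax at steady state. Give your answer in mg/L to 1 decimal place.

3.6 mg/L

k = ln2/t½ = ln2/19 ≈ 0.036481 h⁻¹; fraction remaining f = e^(−kτ) = e^(−0.036481×51) ≈ 0.1556.
Accumulation ratio R = 1/(1 − f) ≈ 1/0.8444 ≈ 1.1843.
Single-dose peak C₀ = D/Vd = 804/265 ≈ 3.034 mg/L.
Steady-state peak Cmax,ss = C₀·R ≈ 3.034 × 1.1843 ≈ 3.593 mg/L.
Peak 3.6 mg/L vs MTC 8 mg/L: below toxic threshold.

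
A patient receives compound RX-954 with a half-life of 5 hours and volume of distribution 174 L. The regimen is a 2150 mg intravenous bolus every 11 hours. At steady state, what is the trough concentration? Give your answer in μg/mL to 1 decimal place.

3.4 μg/mL

k = ln2/t½ = ln2/5 ≈ 0.138629 h⁻¹; fraction remaining f = e^(−kτ) = e^(−0.138629×11) ≈ 0.2176.
Accumulation ratio R = 1/(1 − f) ≈ 1/0.7824 ≈ 1.2781.
Each bolus raises the concentration by D/Vd = 2150/174 ≈ 12.356 μg/mL.
Cmax,ss = C₀/(1 − f) ≈ 12.356/0.7824 ≈ 15.792 μg/mL.
One interval later, Cmin,ss = Cmax,ss·e^(−kτ) ≈ 15.792 × 0.2176 ≈ 3.436 μg/mL.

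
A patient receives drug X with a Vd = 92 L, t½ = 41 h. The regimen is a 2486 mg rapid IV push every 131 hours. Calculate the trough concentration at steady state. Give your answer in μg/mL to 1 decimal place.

3.3 μg/mL

Over one 131-h interval, 131/41 ≈ 3.1951 half-lives elapse, leaving f ≈ 0.1092 of each dose.
At steady state, accumulation factor R = 1/(1 − e^(−kτ)) ≈ 1.1226.
Single-dose peak C₀ = D/Vd = 2486/92 ≈ 27.022 μg/mL.
Steady-state peak Cmax,ss = C₀·R ≈ 27.022 × 1.1226 ≈ 30.335 μg/mL.
One interval later, Cmin,ss = Cmax,ss·e^(−kτ) ≈ 30.335 × 0.1092 ≈ 3.313 μg/mL.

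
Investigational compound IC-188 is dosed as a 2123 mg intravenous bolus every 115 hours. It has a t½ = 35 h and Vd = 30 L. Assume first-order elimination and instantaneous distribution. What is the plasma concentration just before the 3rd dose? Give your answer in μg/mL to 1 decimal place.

8.0 μg/mL

f = (1/2)^(τ/t½) = (1/2)^(115/35) ≈ 0.1025.
C₀ = D/Vd = 2123/30 ≈ 70.767 μg/mL.
Before the 3rd dose, 2 doses have been given. Superposition: Cmin = C₀·(f + f²).
≈ 70.767 × (0.1025 + 0.0105) ≈ 70.767 × 0.1130 ≈ 7.997 μg/mL.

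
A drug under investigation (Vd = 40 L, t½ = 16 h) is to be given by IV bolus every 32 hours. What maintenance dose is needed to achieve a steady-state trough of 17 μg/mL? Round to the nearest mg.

τ/t½ = 32/16 ≈ 2, so f = (1/2)^(32/16) ≈ 0.250000.
Cmin,ss = (D/Vd)·f/(1−f), so D = Cmin,ss·Vd·(1−f)/f.
D = 17 × 40 × (1−f)/f ≈ 17 × 40 × 3.00000 ≈ 2040.00 mg.

2040 mg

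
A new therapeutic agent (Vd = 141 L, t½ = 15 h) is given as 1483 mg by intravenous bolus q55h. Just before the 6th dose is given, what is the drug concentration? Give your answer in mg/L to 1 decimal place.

0.9 mg/L

f = (1/2)^(τ/t½) = (1/2)^(55/15) ≈ 0.0787.
C₀ = D/Vd = 1483/141 ≈ 10.518 mg/L.
Before the 6th dose, 5 doses have been given. Superposition: Cmin = C₀·(f + f² + … + f^5).
≈ 10.518 × (0.0787 + 0.0062 + 0.0005 + 0.0000 + 0.0000) ≈ 10.518 × 0.0854 ≈ 0.898 mg/L.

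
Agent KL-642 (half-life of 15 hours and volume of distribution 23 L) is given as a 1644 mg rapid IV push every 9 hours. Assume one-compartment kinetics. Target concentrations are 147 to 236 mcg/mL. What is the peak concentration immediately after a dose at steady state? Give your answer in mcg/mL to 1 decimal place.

210.1 mcg/mL

Over one 9-h interval, 9/15 ≈ 0.6 half-lives elapse, leaving f ≈ 0.6598 of each dose.
At steady state, accumulation factor R = 1/(1 − e^(−kτ)) ≈ 2.9394.
Single-dose peak C₀ = D/Vd = 1644/23 ≈ 71.478 mcg/mL.
Steady-state peak Cmax,ss = C₀·R ≈ 71.478 × 2.9394 ≈ 210.102 mcg/mL.
Peak 210.1 mcg/mL vs MTC 236 mcg/mL: below toxic threshold.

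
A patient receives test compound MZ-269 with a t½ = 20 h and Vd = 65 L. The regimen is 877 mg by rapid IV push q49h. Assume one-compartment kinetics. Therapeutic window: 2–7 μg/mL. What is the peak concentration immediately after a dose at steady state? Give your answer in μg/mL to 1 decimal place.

k = ln2/t½ = ln2/20 ≈ 0.034657 h⁻¹; fraction remaining f = e^(−kτ) = e^(−0.034657×49) ≈ 0.1830.
Accumulation ratio R = 1/(1 − f) ≈ 1/0.8170 ≈ 1.2240.
Each bolus raises the concentration by D/Vd = 877/65 ≈ 13.492 μg/mL.
Cmax,ss = C₀/(1 − f) ≈ 13.492/0.8170 ≈ 16.514 μg/mL.
Peak 16.5 μg/mL vs MTC 7 μg/mL: exceeds toxic threshold.

16.5 μg/mL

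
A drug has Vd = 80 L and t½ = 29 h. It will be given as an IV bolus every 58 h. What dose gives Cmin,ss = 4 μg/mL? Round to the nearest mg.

τ/t½ = 58/29 ≈ 2, so f = (1/2)^(58/29) ≈ 0.250000.
Cmin,ss = (D/Vd)·f/(1−f), so D = Cmin,ss·Vd·(1−f)/f.
D = 4 × 80 × (1−f)/f ≈ 4 × 80 × 3.00000 ≈ 960.00 mg.

960 mg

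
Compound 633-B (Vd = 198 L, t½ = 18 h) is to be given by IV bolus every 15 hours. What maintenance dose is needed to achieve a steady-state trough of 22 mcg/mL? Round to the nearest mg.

3406 mg

τ/t½ = 15/18 ≈ 0.83333, so f = (1/2)^(15/18) ≈ 0.561231.
Cmin,ss = (D/Vd)·f/(1−f), so D = Cmin,ss·Vd·(1−f)/f.
D = 22 × 198 × (1−f)/f ≈ 22 × 198 × 0.78180 ≈ 3405.52 mg.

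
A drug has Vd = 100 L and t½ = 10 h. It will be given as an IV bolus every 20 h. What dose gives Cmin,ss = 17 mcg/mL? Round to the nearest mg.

5100 mg

τ/t½ = 20/10 ≈ 2, so f = (1/2)^(20/10) ≈ 0.250000.
Cmin,ss = (D/Vd)·f/(1−f), so D = Cmin,ss·Vd·(1−f)/f.
D = 17 × 100 × (1−f)/f ≈ 17 × 100 × 3.00000 ≈ 5100.00 mg.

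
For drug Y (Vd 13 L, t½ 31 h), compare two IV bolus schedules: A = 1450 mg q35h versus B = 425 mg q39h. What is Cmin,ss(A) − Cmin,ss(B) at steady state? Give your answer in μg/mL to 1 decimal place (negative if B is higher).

70.5 μg/mL

Regimen A: f = (1/2)^(35/31) ≈ 0.4572; Cmin,ss = (1450/13)·f/(1−f) ≈ 93.949 μg/mL.
Regimen B: f = (1/2)^(39/31) ≈ 0.4181; Cmin,ss = (425/13)·f/(1−f) ≈ 23.490 μg/mL.
Difference ≈ 93.949 − 23.490 ≈ 70.459 μg/mL.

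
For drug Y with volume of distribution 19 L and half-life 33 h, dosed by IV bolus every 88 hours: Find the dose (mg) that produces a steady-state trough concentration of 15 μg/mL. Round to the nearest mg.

τ/t½ = 88/33 ≈ 2.6667, so f = (1/2)^(88/33) ≈ 0.157490.
Cmin,ss = (D/Vd)·f/(1−f), so D = Cmin,ss·Vd·(1−f)/f.
D = 15 × 19 × (1−f)/f ≈ 15 × 19 × 5.34961 ≈ 1524.64 mg.

1525 mg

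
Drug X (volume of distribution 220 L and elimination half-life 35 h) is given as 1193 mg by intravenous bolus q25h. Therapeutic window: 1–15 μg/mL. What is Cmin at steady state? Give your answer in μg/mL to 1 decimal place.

k = ln2/t½ = ln2/35 ≈ 0.019804 h⁻¹; fraction remaining f = e^(−kτ) = e^(−0.019804×25) ≈ 0.6095.
Each bolus raises the concentration by D/Vd = 1193/220 ≈ 5.423 μg/mL.
Steady-state trough Cmin,ss = C₀·f/(1−f) ≈ 5.423 × 0.6095/0.3905 ≈ 8.464 μg/mL.
Trough 8.5 μg/mL vs MEC 1 μg/mL: adequate.

8.5 μg/mL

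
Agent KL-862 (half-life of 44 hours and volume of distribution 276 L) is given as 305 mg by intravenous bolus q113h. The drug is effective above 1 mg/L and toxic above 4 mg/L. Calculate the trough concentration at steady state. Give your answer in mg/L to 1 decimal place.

k = ln2/t½ = ln2/44 ≈ 0.015753 h⁻¹; fraction remaining f = e^(−kτ) = e^(−0.015753×113) ≈ 0.1686.
At steady state, accumulation factor R = 1/(1 − e^(−kτ)) ≈ 1.2028.
Single-dose peak C₀ = D/Vd = 305/276 ≈ 1.105 mg/L.
Steady-state peak Cmax,ss = C₀·R ≈ 1.105 × 1.2028 ≈ 1.329 mg/L.
Steady-state trough Cmin,ss = Cmax,ss·f ≈ 1.329 × 0.1686 ≈ 0.224 mg/L.
Trough 0.2 mg/L vs MEC 1 mg/L: subtherapeutic.

0.2 mg/L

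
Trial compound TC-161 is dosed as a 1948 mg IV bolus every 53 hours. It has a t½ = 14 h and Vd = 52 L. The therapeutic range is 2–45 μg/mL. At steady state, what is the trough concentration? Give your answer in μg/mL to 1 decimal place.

2.9 μg/mL

k = ln2/t½ = ln2/14 ≈ 0.049511 h⁻¹; fraction remaining f = e^(−kτ) = e^(−0.049511×53) ≈ 0.0725.
At steady state, accumulation factor R = 1/(1 − e^(−kτ)) ≈ 1.0782.
Each bolus raises the concentration by D/Vd = 1948/52 ≈ 37.462 μg/mL.
Steady-state peak Cmax,ss = C₀·R ≈ 37.462 × 1.0782 ≈ 40.392 μg/mL.
One interval later, Cmin,ss = Cmax,ss·e^(−kτ) ≈ 40.392 × 0.0725 ≈ 2.928 μg/mL.
Trough 2.9 μg/mL vs MEC 2 μg/mL: adequate.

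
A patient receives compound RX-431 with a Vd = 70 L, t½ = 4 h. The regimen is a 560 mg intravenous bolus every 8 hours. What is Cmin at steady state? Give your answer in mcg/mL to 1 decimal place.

τ = 8 h = 2 half-lives, so f = (1/2)^2 = 0.25.
At steady state, R = 1/(1 − 0.25) = 4/3.
Single-dose peak C₀ = D/Vd = 560/70 = 8 mcg/mL.
Steady-state peak Cmax,ss = C₀·R = 8 × 4/3 ≈ 10.667 mcg/mL.
Steady-state trough Cmin,ss = Cmax,ss·f ≈ 10.667 × 0.25 ≈ 2.667 mcg/mL.

2.7 mcg/mL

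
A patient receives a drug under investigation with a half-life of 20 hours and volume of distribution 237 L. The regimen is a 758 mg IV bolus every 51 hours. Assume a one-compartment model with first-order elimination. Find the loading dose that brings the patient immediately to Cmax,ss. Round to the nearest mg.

f = (1/2)^(51/20) ≈ 0.170755; accumulation ratio R = 1/(1−f) ≈ 1.20592.
Loading dose to hit Cmax,ss on first dose: D_load = D_maint·R ≈ 758 × 1.20592 ≈ 914.09 mg.

914 mg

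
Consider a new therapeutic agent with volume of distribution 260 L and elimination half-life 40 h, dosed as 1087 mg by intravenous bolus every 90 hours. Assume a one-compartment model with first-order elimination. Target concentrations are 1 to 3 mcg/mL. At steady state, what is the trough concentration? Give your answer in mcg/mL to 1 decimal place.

τ/t½ = 90/40 ≈ 2.25, so fraction remaining f = (1/2)^(90/40) ≈ 0.2102.
Accumulation ratio R = 1/(1 − f) ≈ 1/0.7898 ≈ 1.2661.
Single-dose peak C₀ = D/Vd = 1087/260 ≈ 4.181 mcg/mL.
Cmax,ss = C₀/(1 − f) ≈ 4.181/0.7898 ≈ 5.294 mcg/mL.
Steady-state trough Cmin,ss = Cmax,ss·f ≈ 5.294 × 0.2102 ≈ 1.113 mcg/mL.
Trough 1.1 mcg/mL vs MEC 1 mcg/mL: adequate.

1.1 mcg/mL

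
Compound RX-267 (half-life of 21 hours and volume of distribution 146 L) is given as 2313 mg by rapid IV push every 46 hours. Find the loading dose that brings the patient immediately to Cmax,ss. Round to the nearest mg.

f = (1/2)^(46/21) ≈ 0.219079; accumulation ratio R = 1/(1−f) ≈ 1.28054.
Loading dose to hit Cmax,ss on first dose: D_load = D_maint·R ≈ 2313 × 1.28054 ≈ 2961.89 mg.

2962 mg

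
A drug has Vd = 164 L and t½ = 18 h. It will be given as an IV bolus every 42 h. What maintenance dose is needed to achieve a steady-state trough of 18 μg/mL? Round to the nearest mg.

τ/t½ = 42/18 ≈ 2.3333, so f = (1/2)^(42/18) ≈ 0.198425.
Cmin,ss = (D/Vd)·f/(1−f), so D = Cmin,ss·Vd·(1−f)/f.
D = 18 × 164 × (1−f)/f ≈ 18 × 164 × 4.03969 ≈ 11925.16 mg.

11925 mg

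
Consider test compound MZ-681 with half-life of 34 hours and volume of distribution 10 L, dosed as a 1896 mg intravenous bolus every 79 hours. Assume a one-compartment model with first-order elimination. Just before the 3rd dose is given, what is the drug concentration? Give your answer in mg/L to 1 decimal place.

f = (1/2)^(τ/t½) = (1/2)^(79/34) ≈ 0.1998.
C₀ = D/Vd = 1896/10 ≈ 189.600 mg/L.
Before the 3rd dose, 2 doses have been given. Superposition: Cmin = C₀·(f + f²).
≈ 189.600 × (0.1998 + 0.0399) ≈ 189.600 × 0.2397 ≈ 45.447 mg/L.

45.4 mg/L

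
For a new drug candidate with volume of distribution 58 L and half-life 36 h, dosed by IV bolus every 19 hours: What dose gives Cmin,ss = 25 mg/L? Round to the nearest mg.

640 mg

τ/t½ = 19/36 ≈ 0.52778, so f = (1/2)^(19/36) ≈ 0.693622.
Cmin,ss = (D/Vd)·f/(1−f), so D = Cmin,ss·Vd·(1−f)/f.
D = 25 × 58 × (1−f)/f ≈ 25 × 58 × 0.44171 ≈ 640.48 mg.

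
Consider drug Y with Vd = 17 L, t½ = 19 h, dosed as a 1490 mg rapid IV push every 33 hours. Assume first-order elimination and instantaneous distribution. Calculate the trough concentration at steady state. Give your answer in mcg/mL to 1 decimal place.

k = ln2/t½ = ln2/19 ≈ 0.036481 h⁻¹; fraction remaining f = e^(−kτ) = e^(−0.036481×33) ≈ 0.3000.
Single-dose peak C₀ = D/Vd = 1490/17 ≈ 87.647 mcg/mL.
Steady-state trough Cmin,ss = C₀·f/(1−f) ≈ 87.647 × 0.3000/0.7000 ≈ 37.563 mcg/mL.

37.6 mcg/mL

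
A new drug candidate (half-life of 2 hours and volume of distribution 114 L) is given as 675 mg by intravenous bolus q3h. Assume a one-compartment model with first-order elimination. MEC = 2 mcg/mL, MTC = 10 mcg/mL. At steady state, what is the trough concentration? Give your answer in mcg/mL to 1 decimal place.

3.2 mcg/mL

k = ln2/t½ = ln2/2 ≈ 0.346574 h⁻¹; fraction remaining f = e^(−kτ) = e^(−0.346574×3) ≈ 0.3536.
At steady state, accumulation factor R = 1/(1 − e^(−kτ)) ≈ 1.5470.
Each bolus raises the concentration by D/Vd = 675/114 ≈ 5.921 mcg/mL.
Cmax,ss = C₀/(1 − f) ≈ 5.921/0.6464 ≈ 9.160 mcg/mL.
Steady-state trough Cmin,ss = Cmax,ss·f ≈ 9.160 × 0.3536 ≈ 3.239 mcg/mL.
Trough 3.2 mcg/mL vs MEC 2 mcg/mL: adequate.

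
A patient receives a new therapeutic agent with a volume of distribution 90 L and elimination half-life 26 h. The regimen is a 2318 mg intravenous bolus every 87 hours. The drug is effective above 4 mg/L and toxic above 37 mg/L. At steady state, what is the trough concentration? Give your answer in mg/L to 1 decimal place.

2.8 mg/L

k = ln2/t½ = ln2/26 ≈ 0.026660 h⁻¹; fraction remaining f = e^(−kτ) = e^(−0.026660×87) ≈ 0.0983.
Single-dose peak C₀ = D/Vd = 2318/90 ≈ 25.756 mg/L.
Steady-state trough Cmin,ss = C₀·f/(1−f) ≈ 25.756 × 0.0983/0.9017 ≈ 2.808 mg/L.
Trough 2.8 mg/L vs MEC 4 mg/L: subtherapeutic.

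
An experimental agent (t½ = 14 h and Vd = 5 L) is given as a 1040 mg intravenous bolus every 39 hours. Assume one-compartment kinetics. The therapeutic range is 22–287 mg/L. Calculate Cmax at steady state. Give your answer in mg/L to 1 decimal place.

k = ln2/t½ = ln2/14 ≈ 0.049511 h⁻¹; fraction remaining f = e^(−kτ) = e^(−0.049511×39) ≈ 0.1450.
At steady state, accumulation factor R = 1/(1 − e^(−kτ)) ≈ 1.1696.
Each bolus raises the concentration by D/Vd = 1040/5 ≈ 208.000 mg/L.
Cmax,ss = C₀/(1 − f) ≈ 208.000/0.8550 ≈ 243.275 mg/L.
Peak 243.3 mg/L vs MTC 287 mg/L: below toxic threshold.

243.3 mg/L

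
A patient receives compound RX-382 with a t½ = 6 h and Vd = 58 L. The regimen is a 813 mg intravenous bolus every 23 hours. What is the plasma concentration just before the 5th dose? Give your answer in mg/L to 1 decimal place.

f = (1/2)^(τ/t½) = (1/2)^(23/6) ≈ 0.0702.
C₀ = D/Vd = 813/58 ≈ 14.017 mg/L.
Before the 5th dose, 4 doses have been given. Superposition: Cmin = C₀·(f + f² + … + f^4).
≈ 14.017 × (0.0702 + 0.0049 + 0.0003 + 0.0000) ≈ 14.017 × 0.0754 ≈ 1.057 mg/L.

1.1 mg/L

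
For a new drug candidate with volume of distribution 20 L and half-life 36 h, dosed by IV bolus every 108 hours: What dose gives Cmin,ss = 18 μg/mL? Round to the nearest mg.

2520 mg

τ/t½ = 108/36 ≈ 3, so f = (1/2)^(108/36) ≈ 0.125000.
Cmin,ss = (D/Vd)·f/(1−f), so D = Cmin,ss·Vd·(1−f)/f.
D = 18 × 20 × (1−f)/f ≈ 18 × 20 × 7.00000 ≈ 2520.00 mg.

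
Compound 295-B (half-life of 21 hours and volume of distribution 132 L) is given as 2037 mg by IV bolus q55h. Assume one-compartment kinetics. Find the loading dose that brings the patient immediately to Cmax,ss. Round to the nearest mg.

2433 mg

f = (1/2)^(55/21) ≈ 0.162775; accumulation ratio R = 1/(1−f) ≈ 1.19442.
Loading dose to hit Cmax,ss on first dose: D_load = D_maint·R ≈ 2037 × 1.19442 ≈ 2433.03 mg.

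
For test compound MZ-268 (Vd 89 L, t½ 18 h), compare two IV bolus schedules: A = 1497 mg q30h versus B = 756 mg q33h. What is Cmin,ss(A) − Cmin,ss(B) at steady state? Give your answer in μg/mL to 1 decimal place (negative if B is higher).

Regimen A: f = (1/2)^(30/18) ≈ 0.3150; Cmin,ss = (1497/89)·f/(1−f) ≈ 7.735 μg/mL.
Regimen B: f = (1/2)^(33/18) ≈ 0.2806; Cmin,ss = (756/89)·f/(1−f) ≈ 3.313 μg/mL.
Difference ≈ 7.735 − 3.313 ≈ 4.422 μg/mL.

4.4 μg/mL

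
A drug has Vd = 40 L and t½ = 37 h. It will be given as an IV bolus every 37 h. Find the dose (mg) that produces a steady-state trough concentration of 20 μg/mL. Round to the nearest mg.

τ/t½ = 37/37 ≈ 1, so f = (1/2)^(37/37) ≈ 0.500000.
Cmin,ss = (D/Vd)·f/(1−f), so D = Cmin,ss·Vd·(1−f)/f.
D = 20 × 40 × (1−f)/f ≈ 20 × 40 × 1.00000 ≈ 800.00 mg.

800 mg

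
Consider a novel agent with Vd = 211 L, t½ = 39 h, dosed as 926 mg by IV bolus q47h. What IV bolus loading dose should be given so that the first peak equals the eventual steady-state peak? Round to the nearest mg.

1635 mg

f = (1/2)^(47/39) ≈ 0.433731; accumulation ratio R = 1/(1−f) ≈ 1.76595.
Loading dose to hit Cmax,ss on first dose: D_load = D_maint·R ≈ 926 × 1.76595 ≈ 1635.27 mg.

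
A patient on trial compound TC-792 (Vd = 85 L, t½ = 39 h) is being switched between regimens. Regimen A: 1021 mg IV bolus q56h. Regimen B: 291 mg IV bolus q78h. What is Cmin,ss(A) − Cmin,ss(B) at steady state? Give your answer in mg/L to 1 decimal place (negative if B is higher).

5.9 mg/L

Regimen A: f = (1/2)^(56/39) ≈ 0.3696; Cmin,ss = (1021/85)·f/(1−f) ≈ 7.042 mg/L.
Regimen B: f = (1/2)^(78/39) ≈ 0.2500; Cmin,ss = (291/85)·f/(1−f) ≈ 1.141 mg/L.
Difference ≈ 7.042 − 1.141 ≈ 5.901 mg/L.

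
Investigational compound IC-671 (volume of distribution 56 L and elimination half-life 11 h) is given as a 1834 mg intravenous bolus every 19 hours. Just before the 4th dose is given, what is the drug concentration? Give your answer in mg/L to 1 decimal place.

13.8 mg/L

f = (1/2)^(τ/t½) = (1/2)^(19/11) ≈ 0.3020.
C₀ = D/Vd = 1834/56 ≈ 32.750 mg/L.
Before the 4th dose, 3 doses have been given. Superposition: Cmin = C₀·(f + f² + … + f^3).
≈ 32.750 × (0.3020 + 0.0912 + 0.0275) ≈ 32.750 × 0.4207 ≈ 13.778 mg/L.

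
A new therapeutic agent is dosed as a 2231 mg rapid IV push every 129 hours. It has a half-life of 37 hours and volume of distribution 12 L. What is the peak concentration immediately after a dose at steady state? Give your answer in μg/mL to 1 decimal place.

k = ln2/t½ = ln2/37 ≈ 0.018734 h⁻¹; fraction remaining f = e^(−kτ) = e^(−0.018734×129) ≈ 0.0892.
Accumulation ratio R = 1/(1 − f) ≈ 1/0.9108 ≈ 1.0979.
Each bolus raises the concentration by D/Vd = 2231/12 ≈ 185.917 μg/mL.
Cmax,ss = C₀/(1 − f) ≈ 185.917/0.9108 ≈ 204.125 μg/mL.

204.1 μg/mL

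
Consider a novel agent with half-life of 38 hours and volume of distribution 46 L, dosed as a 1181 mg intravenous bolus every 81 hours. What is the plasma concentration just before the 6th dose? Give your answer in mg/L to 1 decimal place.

f = (1/2)^(τ/t½) = (1/2)^(81/38) ≈ 0.2282.
C₀ = D/Vd = 1181/46 ≈ 25.674 mg/L.
Before the 6th dose, 5 doses have been given. Superposition: Cmin = C₀·(f + f² + … + f^5).
≈ 25.674 × (0.2282 + 0.0521 + 0.0119 + 0.0027 + 0.0006) ≈ 25.674 × 0.2955 ≈ 7.587 mg/L.

7.6 mg/L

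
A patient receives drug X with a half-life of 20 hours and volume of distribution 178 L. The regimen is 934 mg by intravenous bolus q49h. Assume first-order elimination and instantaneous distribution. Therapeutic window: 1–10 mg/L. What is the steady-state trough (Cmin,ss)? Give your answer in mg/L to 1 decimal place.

k = ln2/t½ = ln2/20 ≈ 0.034657 h⁻¹; fraction remaining f = e^(−kτ) = e^(−0.034657×49) ≈ 0.1830.
Accumulation ratio R = 1/(1 − f) ≈ 1/0.8170 ≈ 1.2240.
Each bolus raises the concentration by D/Vd = 934/178 ≈ 5.247 mg/L.
Cmax,ss = C₀/(1 − f) ≈ 5.247/0.8170 ≈ 6.422 mg/L.
Steady-state trough Cmin,ss = Cmax,ss·f ≈ 6.422 × 0.1830 ≈ 1.175 mg/L.
Trough 1.2 mg/L vs MEC 1 mg/L: adequate.

1.2 mg/L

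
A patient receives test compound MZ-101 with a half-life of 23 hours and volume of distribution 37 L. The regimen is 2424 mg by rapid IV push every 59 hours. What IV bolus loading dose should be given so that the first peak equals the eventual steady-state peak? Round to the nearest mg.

f = (1/2)^(59/23) ≈ 0.168963; accumulation ratio R = 1/(1−f) ≈ 1.20332.
Loading dose to hit Cmax,ss on first dose: D_load = D_maint·R ≈ 2424 × 1.20332 ≈ 2916.85 mg.

2917 mg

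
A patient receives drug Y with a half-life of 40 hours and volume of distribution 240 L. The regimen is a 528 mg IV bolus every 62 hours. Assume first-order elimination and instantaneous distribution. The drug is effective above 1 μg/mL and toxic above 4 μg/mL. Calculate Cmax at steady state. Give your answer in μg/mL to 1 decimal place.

Over one 62-h interval, 62/40 ≈ 1.55 half-lives elapse, leaving f ≈ 0.3415 of each dose.
Accumulation ratio R = 1/(1 − f) ≈ 1/0.6585 ≈ 1.5186.
Single-dose peak C₀ = D/Vd = 528/240 ≈ 2.200 μg/mL.
Steady-state peak Cmax,ss = C₀·R ≈ 2.200 × 1.5186 ≈ 3.341 μg/mL.
Peak 3.3 μg/mL vs MTC 4 μg/mL: below toxic threshold.

3.3 μg/mL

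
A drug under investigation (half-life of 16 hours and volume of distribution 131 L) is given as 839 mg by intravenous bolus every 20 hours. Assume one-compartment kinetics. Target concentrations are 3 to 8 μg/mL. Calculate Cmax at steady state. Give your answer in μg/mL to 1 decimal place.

11.1 μg/mL

k = ln2/t½ = ln2/16 ≈ 0.043322 h⁻¹; fraction remaining f = e^(−kτ) = e^(−0.043322×20) ≈ 0.4204.
At steady state, accumulation factor R = 1/(1 − e^(−kτ)) ≈ 1.7253.
Each bolus raises the concentration by D/Vd = 839/131 ≈ 6.405 μg/mL.
Steady-state peak Cmax,ss = C₀·R ≈ 6.405 × 1.7253 ≈ 11.051 μg/mL.
Peak 11.1 μg/mL vs MTC 8 μg/mL: exceeds toxic threshold.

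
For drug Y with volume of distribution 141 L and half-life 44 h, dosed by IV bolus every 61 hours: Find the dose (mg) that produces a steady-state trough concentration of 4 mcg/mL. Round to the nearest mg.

τ/t½ = 61/44 ≈ 1.3864, so f = (1/2)^(61/44) ≈ 0.382528.
Cmin,ss = (D/Vd)·f/(1−f), so D = Cmin,ss·Vd·(1−f)/f.
D = 4 × 141 × (1−f)/f ≈ 4 × 141 × 1.61419 ≈ 910.40 mg.

910 mg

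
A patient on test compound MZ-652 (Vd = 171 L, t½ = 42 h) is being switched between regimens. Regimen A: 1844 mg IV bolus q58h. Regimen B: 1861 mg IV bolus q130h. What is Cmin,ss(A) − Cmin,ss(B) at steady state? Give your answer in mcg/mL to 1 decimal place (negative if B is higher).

Regimen A: f = (1/2)^(58/42) ≈ 0.3840; Cmin,ss = (1844/171)·f/(1−f) ≈ 6.722 mcg/mL.
Regimen B: f = (1/2)^(130/42) ≈ 0.1170; Cmin,ss = (1861/171)·f/(1−f) ≈ 1.442 mcg/mL.
Difference ≈ 6.722 − 1.442 ≈ 5.280 mcg/mL.

5.3 mcg/mL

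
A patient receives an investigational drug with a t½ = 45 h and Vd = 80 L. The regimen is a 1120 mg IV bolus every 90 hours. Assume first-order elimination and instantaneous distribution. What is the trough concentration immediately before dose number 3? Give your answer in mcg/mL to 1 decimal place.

4.4 mcg/mL

f = (1/2)^(τ/t½) = (1/2)^(90/45) ≈ 0.2500.
C₀ = D/Vd = 1120/80 ≈ 14.000 mcg/mL.
Before the 3rd dose, 2 doses have been given. Superposition: Cmin = C₀·(f + f²).
≈ 14.000 × (0.2500 + 0.0625) ≈ 14.000 × 0.3125 ≈ 4.375 mcg/mL.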